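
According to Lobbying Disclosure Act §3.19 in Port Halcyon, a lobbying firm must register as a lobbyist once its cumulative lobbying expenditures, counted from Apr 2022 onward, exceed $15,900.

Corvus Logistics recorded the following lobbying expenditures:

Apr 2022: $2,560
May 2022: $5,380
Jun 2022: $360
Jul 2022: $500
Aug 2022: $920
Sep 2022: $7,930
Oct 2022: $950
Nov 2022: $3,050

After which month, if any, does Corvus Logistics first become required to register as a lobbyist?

Through Apr 2022: $2,560
Through May 2022: $7,940
Through Jun 2022: $8,300
Through Jul 2022: $8,800
Through Aug 2022: $9,720
Through Sep 2022: $17,650 ← exceeds threshold

Sep 2022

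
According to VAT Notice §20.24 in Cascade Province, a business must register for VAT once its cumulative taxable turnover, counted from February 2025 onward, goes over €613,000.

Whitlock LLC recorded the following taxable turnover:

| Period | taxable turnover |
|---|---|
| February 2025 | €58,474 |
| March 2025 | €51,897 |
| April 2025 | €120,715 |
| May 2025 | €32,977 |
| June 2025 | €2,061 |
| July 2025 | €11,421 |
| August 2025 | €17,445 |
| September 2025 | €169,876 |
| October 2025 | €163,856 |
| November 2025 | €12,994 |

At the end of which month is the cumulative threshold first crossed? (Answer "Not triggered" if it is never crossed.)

October 2025

Through February 2025: €58,474
Through March 2025: €110,371
Through April 2025: €231,086
Through May 2025: €264,063
Through June 2025: €266,124
Through July 2025: €277,545
Through August 2025: €294,990
Through September 2025: €464,866
Through October 2025: €628,722 ← exceeds threshold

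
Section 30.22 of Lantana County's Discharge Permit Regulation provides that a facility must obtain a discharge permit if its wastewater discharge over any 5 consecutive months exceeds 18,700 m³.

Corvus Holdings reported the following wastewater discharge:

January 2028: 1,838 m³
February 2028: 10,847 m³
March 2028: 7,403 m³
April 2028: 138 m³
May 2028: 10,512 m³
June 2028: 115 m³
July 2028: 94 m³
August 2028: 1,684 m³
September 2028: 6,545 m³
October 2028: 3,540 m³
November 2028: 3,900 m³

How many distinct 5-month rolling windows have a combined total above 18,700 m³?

3

January 2028–May 2028: 1,838 m³ + 10,847 m³ + 7,403 m³ + 138 m³ + 10,512 m³ = 30,738 m³ (over)
February 2028–June 2028: 10,847 m³ + 7,403 m³ + 138 m³ + 10,512 m³ + 115 m³ = 29,015 m³ (over)
March 2028–July 2028: 7,403 m³ + 138 m³ + 10,512 m³ + 115 m³ + 94 m³ = 18,262 m³ (under)
April 2028–August 2028: 138 m³ + 10,512 m³ + 115 m³ + 94 m³ + 1,684 m³ = 12,543 m³ (under)
May 2028–September 2028: 10,512 m³ + 115 m³ + 94 m³ + 1,684 m³ + 6,545 m³ = 18,950 m³ (over)
June 2028–October 2028: 115 m³ + 94 m³ + 1,684 m³ + 6,545 m³ + 3,540 m³ = 11,978 m³ (under)
July 2028–November 2028: 94 m³ + 1,684 m³ + 6,545 m³ + 3,540 m³ + 3,900 m³ = 15,763 m³ (under)
3 windows exceed the threshold.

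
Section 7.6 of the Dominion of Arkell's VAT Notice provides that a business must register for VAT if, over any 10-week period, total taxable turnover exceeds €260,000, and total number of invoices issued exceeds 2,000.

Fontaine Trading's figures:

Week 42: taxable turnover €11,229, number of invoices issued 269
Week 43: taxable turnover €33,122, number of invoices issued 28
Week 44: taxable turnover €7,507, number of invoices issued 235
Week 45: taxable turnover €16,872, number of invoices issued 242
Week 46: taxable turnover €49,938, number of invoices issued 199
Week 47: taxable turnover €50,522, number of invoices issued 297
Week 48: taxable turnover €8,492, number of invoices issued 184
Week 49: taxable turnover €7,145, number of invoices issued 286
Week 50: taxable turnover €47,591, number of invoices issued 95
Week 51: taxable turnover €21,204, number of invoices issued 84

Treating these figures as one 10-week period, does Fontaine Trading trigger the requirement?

No

Total taxable turnover: €11,229 + €33,122 + €7,507 + €16,872 + €49,938 + €50,522 + €8,492 + €7,145 + €47,591 + €21,204 = €253,622 (≤ €260,000).
Total number of invoices issued: 269 + 28 + 235 + 242 + 199 + 297 + 184 + 286 + 95 + 84 = 1,919 (≤ 2,000).
The test is 'and': the rule requires both, and at least one is not exceeded.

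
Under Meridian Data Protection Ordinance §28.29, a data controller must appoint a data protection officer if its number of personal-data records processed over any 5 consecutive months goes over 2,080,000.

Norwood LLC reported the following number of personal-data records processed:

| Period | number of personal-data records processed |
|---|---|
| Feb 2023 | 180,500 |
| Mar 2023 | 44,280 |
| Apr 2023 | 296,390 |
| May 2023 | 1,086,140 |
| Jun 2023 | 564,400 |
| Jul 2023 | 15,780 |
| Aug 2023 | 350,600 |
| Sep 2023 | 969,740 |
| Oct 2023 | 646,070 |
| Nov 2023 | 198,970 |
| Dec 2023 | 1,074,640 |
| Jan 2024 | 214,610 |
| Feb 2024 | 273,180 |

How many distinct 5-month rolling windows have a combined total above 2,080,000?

Feb 2023–Jun 2023: 180,500 + 44,280 + 296,390 + 1,086,140 + 564,400 = 2,171,710 (over)
Mar 2023–Jul 2023: 44,280 + 296,390 + 1,086,140 + 564,400 + 15,780 = 2,006,990 (under)
Apr 2023–Aug 2023: 296,390 + 1,086,140 + 564,400 + 15,780 + 350,600 = 2,313,310 (over)
May 2023–Sep 2023: 1,086,140 + 564,400 + 15,780 + 350,600 + 969,740 = 2,986,660 (over)
Jun 2023–Oct 2023: 564,400 + 15,780 + 350,600 + 969,740 + 646,070 = 2,546,590 (over)
Jul 2023–Nov 2023: 15,780 + 350,600 + 969,740 + 646,070 + 198,970 = 2,181,160 (over)
Aug 2023–Dec 2023: 350,600 + 969,740 + 646,070 + 198,970 + 1,074,640 = 3,240,020 (over)
Sep 2023–Jan 2024: 969,740 + 646,070 + 198,970 + 1,074,640 + 214,610 = 3,104,030 (over)
Oct 2023–Feb 2024: 646,070 + 198,970 + 1,074,640 + 214,610 + 273,180 = 2,407,470 (over)
8 windows exceed the threshold.

8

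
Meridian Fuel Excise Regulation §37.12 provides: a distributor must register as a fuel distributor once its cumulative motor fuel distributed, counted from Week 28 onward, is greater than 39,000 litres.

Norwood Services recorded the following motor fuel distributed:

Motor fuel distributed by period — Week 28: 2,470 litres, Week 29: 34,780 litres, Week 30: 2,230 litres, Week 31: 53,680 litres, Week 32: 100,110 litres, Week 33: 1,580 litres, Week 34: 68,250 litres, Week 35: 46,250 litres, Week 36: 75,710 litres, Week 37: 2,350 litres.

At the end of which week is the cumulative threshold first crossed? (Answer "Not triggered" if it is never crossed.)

Week 30

Through Week 28: 2,470 litres
Through Week 29: 37,250 litres
Through Week 30: 39,480 litres ← exceeds threshold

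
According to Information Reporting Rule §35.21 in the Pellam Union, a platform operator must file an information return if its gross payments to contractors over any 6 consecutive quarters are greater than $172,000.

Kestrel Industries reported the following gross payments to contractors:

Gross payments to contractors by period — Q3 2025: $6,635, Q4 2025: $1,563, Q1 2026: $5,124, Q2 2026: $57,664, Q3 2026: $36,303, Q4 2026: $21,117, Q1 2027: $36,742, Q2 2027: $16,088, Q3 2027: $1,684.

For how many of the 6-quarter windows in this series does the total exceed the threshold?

1

Q3 2025–Q4 2026: $6,635 + $1,563 + $5,124 + $57,664 + $36,303 + $21,117 = $128,406 (under)
Q4 2025–Q1 2027: $1,563 + $5,124 + $57,664 + $36,303 + $21,117 + $36,742 = $158,513 (under)
Q1 2026–Q2 2027: $5,124 + $57,664 + $36,303 + $21,117 + $36,742 + $16,088 = $173,038 (over)
Q2 2026–Q3 2027: $57,664 + $36,303 + $21,117 + $36,742 + $16,088 + $1,684 = $169,598 (under)
1 window exceeds the threshold.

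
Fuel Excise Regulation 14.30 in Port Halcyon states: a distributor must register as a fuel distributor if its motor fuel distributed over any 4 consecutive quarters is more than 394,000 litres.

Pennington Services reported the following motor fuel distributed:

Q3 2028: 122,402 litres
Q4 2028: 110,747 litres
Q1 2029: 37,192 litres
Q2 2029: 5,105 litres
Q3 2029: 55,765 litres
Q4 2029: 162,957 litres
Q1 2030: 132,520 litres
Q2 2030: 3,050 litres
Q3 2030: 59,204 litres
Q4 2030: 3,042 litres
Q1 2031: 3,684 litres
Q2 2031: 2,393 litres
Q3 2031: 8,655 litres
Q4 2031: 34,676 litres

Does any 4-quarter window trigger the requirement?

Q3 2028–Q2 2029: 122,402 litres + 110,747 litres + 37,192 litres + 5,105 litres = 275,446 litres (under)
Q4 2028–Q3 2029: 110,747 litres + 37,192 litres + 5,105 litres + 55,765 litres = 208,809 litres (under)
Q1 2029–Q4 2029: 37,192 litres + 5,105 litres + 55,765 litres + 162,957 litres = 261,019 litres (under)
Q2 2029–Q1 2030: 5,105 litres + 55,765 litres + 162,957 litres + 132,520 litres = 356,347 litres (under)
Q3 2029–Q2 2030: 55,765 litres + 162,957 litres + 132,520 litres + 3,050 litres = 354,292 litres (under)
Q4 2029–Q3 2030: 162,957 litres + 132,520 litres + 3,050 litres + 59,204 litres = 357,731 litres (under)
Q1 2030–Q4 2030: 132,520 litres + 3,050 litres + 59,204 litres + 3,042 litres = 197,816 litres (under)
Q2 2030–Q1 2031: 3,050 litres + 59,204 litres + 3,042 litres + 3,684 litres = 68,980 litres (under)
Q3 2030–Q2 2031: 59,204 litres + 3,042 litres + 3,684 litres + 2,393 litres = 68,323 litres (under)
Q4 2030–Q3 2031: 3,042 litres + 3,684 litres + 2,393 litres + 8,655 litres = 17,774 litres (under)
Q1 2031–Q4 2031: 3,684 litres + 2,393 litres + 8,655 litres + 34,676 litres = 49,408 litres (under)
No window exceeds 394,000 litres.

No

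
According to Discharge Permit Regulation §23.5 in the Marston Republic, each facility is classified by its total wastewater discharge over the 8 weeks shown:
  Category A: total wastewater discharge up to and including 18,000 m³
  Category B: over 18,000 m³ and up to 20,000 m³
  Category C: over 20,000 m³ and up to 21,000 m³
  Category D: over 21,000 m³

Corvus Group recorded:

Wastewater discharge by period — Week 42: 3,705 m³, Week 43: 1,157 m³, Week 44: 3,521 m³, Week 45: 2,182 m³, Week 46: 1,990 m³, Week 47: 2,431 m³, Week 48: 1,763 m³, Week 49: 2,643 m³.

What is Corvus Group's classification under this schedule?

Category B

Total wastewater discharge: 3,705 m³ + 1,157 m³ + 3,521 m³ + 2,182 m³ + 1,990 m³ + 2,431 m³ + 1,763 m³ + 2,643 m³ = 19,392 m³.
18,000 m³ < 19,392 m³ ≤ 20,000 m³, so Category B applies.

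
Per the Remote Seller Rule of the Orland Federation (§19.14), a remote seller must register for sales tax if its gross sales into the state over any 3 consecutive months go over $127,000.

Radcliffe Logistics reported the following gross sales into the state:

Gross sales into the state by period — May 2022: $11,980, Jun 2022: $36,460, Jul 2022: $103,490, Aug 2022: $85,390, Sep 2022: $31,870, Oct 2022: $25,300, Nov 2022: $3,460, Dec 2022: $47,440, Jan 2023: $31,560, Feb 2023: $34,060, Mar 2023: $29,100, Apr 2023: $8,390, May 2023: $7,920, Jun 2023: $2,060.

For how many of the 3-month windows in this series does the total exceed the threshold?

4

May 2022–Jul 2022: $11,980 + $36,460 + $103,490 = $151,930 (over)
Jun 2022–Aug 2022: $36,460 + $103,490 + $85,390 = $225,340 (over)
Jul 2022–Sep 2022: $103,490 + $85,390 + $31,870 = $220,750 (over)
Aug 2022–Oct 2022: $85,390 + $31,870 + $25,300 = $142,560 (over)
Sep 2022–Nov 2022: $31,870 + $25,300 + $3,460 = $60,630 (under)
Oct 2022–Dec 2022: $25,300 + $3,460 + $47,440 = $76,200 (under)
Nov 2022–Jan 2023: $3,460 + $47,440 + $31,560 = $82,460 (under)
Dec 2022–Feb 2023: $47,440 + $31,560 + $34,060 = $113,060 (under)
Jan 2023–Mar 2023: $31,560 + $34,060 + $29,100 = $94,720 (under)
Feb 2023–Apr 2023: $34,060 + $29,100 + $8,390 = $71,550 (under)
Mar 2023–May 2023: $29,100 + $8,390 + $7,920 = $45,410 (under)
Apr 2023–Jun 2023: $8,390 + $7,920 + $2,060 = $18,370 (under)
4 windows exceed the threshold.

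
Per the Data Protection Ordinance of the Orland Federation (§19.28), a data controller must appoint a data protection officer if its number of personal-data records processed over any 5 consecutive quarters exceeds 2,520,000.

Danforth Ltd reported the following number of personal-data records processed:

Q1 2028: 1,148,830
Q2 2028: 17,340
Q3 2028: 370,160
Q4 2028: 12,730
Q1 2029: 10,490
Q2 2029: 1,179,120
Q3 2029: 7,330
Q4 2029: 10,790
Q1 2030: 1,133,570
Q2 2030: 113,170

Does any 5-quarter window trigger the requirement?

No

Q1 2028–Q1 2029: 1,148,830 + 17,340 + 370,160 + 12,730 + 10,490 = 1,559,550 (under)
Q2 2028–Q2 2029: 17,340 + 370,160 + 12,730 + 10,490 + 1,179,120 = 1,589,840 (under)
Q3 2028–Q3 2029: 370,160 + 12,730 + 10,490 + 1,179,120 + 7,330 = 1,579,830 (under)
Q4 2028–Q4 2029: 12,730 + 10,490 + 1,179,120 + 7,330 + 10,790 = 1,220,460 (under)
Q1 2029–Q1 2030: 10,490 + 1,179,120 + 7,330 + 10,790 + 1,133,570 = 2,341,300 (under)
Q2 2029–Q2 2030: 1,179,120 + 7,330 + 10,790 + 1,133,570 + 113,170 = 2,443,980 (under)
No window exceeds 2,520,000.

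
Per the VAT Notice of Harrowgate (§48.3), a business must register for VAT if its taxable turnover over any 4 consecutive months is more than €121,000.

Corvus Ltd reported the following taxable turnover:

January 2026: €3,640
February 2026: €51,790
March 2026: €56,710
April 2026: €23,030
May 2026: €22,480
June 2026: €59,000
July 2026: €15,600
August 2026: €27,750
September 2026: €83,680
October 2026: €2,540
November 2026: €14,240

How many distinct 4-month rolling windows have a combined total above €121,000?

January 2026–April 2026: €3,640 + €51,790 + €56,710 + €23,030 = €135,170 (over)
February 2026–May 2026: €51,790 + €56,710 + €23,030 + €22,480 = €154,010 (over)
March 2026–June 2026: €56,710 + €23,030 + €22,480 + €59,000 = €161,220 (over)
April 2026–July 2026: €23,030 + €22,480 + €59,000 + €15,600 = €120,110 (under)
May 2026–August 2026: €22,480 + €59,000 + €15,600 + €27,750 = €124,830 (over)
June 2026–September 2026: €59,000 + €15,600 + €27,750 + €83,680 = €186,030 (over)
July 2026–October 2026: €15,600 + €27,750 + €83,680 + €2,540 = €129,570 (over)
August 2026–November 2026: €27,750 + €83,680 + €2,540 + €14,240 = €128,210 (over)
7 windows exceed the threshold.

7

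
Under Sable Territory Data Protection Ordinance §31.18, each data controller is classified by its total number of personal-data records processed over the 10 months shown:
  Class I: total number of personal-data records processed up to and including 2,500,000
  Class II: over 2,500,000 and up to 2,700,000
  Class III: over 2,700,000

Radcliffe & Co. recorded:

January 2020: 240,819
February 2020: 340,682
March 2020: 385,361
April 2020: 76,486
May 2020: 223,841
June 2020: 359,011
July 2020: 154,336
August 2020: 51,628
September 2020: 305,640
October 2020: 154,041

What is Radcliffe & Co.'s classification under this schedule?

Total number of personal-data records processed: 240,819 + 340,682 + 385,361 + 76,486 + 223,841 + 359,011 + 154,336 + 51,628 + 305,640 + 154,041 = 2,291,845.
2,291,845 ≤ 2,500,000, so Class I applies.

Class I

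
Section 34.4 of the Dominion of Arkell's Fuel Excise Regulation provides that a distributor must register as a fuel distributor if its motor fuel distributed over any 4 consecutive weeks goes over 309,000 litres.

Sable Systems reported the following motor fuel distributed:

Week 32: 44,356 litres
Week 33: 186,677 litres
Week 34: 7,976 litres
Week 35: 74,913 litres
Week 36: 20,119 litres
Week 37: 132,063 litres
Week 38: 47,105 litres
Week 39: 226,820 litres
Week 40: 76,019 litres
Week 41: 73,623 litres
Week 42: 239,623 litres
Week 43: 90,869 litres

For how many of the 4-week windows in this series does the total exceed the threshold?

Week 32–Week 35: 44,356 litres + 186,677 litres + 7,976 litres + 74,913 litres = 313,922 litres (over)
Week 33–Week 36: 186,677 litres + 7,976 litres + 74,913 litres + 20,119 litres = 289,685 litres (under)
Week 34–Week 37: 7,976 litres + 74,913 litres + 20,119 litres + 132,063 litres = 235,071 litres (under)
Week 35–Week 38: 74,913 litres + 20,119 litres + 132,063 litres + 47,105 litres = 274,200 litres (under)
Week 36–Week 39: 20,119 litres + 132,063 litres + 47,105 litres + 226,820 litres = 426,107 litres (over)
Week 37–Week 40: 132,063 litres + 47,105 litres + 226,820 litres + 76,019 litres = 482,007 litres (over)
Week 38–Week 41: 47,105 litres + 226,820 litres + 76,019 litres + 73,623 litres = 423,567 litres (over)
Week 39–Week 42: 226,820 litres + 76,019 litres + 73,623 litres + 239,623 litres = 616,085 litres (over)
Week 40–Week 43: 76,019 litres + 73,623 litres + 239,623 litres + 90,869 litres = 480,134 litres (over)
6 windows exceed the threshold.

6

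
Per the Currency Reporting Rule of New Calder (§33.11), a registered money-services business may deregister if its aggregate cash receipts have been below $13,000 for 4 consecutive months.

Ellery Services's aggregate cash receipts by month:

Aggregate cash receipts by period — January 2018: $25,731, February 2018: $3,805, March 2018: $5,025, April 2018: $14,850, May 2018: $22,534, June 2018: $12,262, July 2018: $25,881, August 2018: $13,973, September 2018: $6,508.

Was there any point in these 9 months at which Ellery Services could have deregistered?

Months below $13,000: February 2018, March 2018, June 2018, September 2018.
Longest run of consecutive months below the threshold: 2.
2 < 4, so Ellery Services never became eligible.

No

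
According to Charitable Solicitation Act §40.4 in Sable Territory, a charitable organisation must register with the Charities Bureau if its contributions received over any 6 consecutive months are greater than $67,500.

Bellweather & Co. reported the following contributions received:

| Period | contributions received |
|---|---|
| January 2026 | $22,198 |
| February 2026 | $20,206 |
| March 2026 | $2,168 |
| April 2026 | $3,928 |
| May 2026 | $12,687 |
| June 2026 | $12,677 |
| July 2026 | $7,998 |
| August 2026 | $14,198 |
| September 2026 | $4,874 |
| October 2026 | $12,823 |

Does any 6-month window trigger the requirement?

January 2026–June 2026: $22,198 + $20,206 + $2,168 + $3,928 + $12,687 + $12,677 = $73,864 (over)
February 2026–July 2026: $20,206 + $2,168 + $3,928 + $12,687 + $12,677 + $7,998 = $59,664 (under)
March 2026–August 2026: $2,168 + $3,928 + $12,687 + $12,677 + $7,998 + $14,198 = $53,656 (under)
April 2026–September 2026: $3,928 + $12,687 + $12,677 + $7,998 + $14,198 + $4,874 = $56,362 (under)
May 2026–October 2026: $12,687 + $12,677 + $7,998 + $14,198 + $4,874 + $12,823 = $65,257 (under)
At least one window exceeds $67,500.

Yes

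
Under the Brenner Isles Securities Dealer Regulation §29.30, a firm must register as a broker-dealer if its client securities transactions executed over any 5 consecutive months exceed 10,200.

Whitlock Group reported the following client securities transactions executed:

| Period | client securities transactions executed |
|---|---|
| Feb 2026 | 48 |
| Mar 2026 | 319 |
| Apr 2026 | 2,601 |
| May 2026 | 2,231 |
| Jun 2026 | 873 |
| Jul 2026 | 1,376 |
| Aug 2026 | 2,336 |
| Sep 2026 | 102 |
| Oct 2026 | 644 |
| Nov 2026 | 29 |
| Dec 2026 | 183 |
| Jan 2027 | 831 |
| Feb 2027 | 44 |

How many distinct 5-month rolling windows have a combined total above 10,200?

0

Feb 2026–Jun 2026: 48 + 319 + 2,601 + 2,231 + 873 = 6,072 (under)
Mar 2026–Jul 2026: 319 + 2,601 + 2,231 + 873 + 1,376 = 7,400 (under)
Apr 2026–Aug 2026: 2,601 + 2,231 + 873 + 1,376 + 2,336 = 9,417 (under)
May 2026–Sep 2026: 2,231 + 873 + 1,376 + 2,336 + 102 = 6,918 (under)
Jun 2026–Oct 2026: 873 + 1,376 + 2,336 + 102 + 644 = 5,331 (under)
Jul 2026–Nov 2026: 1,376 + 2,336 + 102 + 644 + 29 = 4,487 (under)
Aug 2026–Dec 2026: 2,336 + 102 + 644 + 29 + 183 = 3,294 (under)
Sep 2026–Jan 2027: 102 + 644 + 29 + 183 + 831 = 1,789 (under)
Oct 2026–Feb 2027: 644 + 29 + 183 + 831 + 44 = 1,731 (under)
0 windows exceed the threshold.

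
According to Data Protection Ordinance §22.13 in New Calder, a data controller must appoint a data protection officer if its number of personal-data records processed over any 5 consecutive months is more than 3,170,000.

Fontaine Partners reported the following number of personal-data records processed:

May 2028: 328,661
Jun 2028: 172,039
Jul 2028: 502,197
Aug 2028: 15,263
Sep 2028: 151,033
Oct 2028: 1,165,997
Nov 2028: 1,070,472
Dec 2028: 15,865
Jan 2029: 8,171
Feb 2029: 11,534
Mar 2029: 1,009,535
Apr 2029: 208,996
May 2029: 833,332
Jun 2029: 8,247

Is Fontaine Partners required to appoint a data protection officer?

May 2028–Sep 2028: 328,661 + 172,039 + 502,197 + 15,263 + 151,033 = 1,169,193 (under)
Jun 2028–Oct 2028: 172,039 + 502,197 + 15,263 + 151,033 + 1,165,997 = 2,006,529 (under)
Jul 2028–Nov 2028: 502,197 + 15,263 + 151,033 + 1,165,997 + 1,070,472 = 2,904,962 (under)
Aug 2028–Dec 2028: 15,263 + 151,033 + 1,165,997 + 1,070,472 + 15,865 = 2,418,630 (under)
Sep 2028–Jan 2029: 151,033 + 1,165,997 + 1,070,472 + 15,865 + 8,171 = 2,411,538 (under)
Oct 2028–Feb 2029: 1,165,997 + 1,070,472 + 15,865 + 8,171 + 11,534 = 2,272,039 (under)
Nov 2028–Mar 2029: 1,070,472 + 15,865 + 8,171 + 11,534 + 1,009,535 = 2,115,577 (under)
Dec 2028–Apr 2029: 15,865 + 8,171 + 11,534 + 1,009,535 + 208,996 = 1,254,101 (under)
Jan 2029–May 2029: 8,171 + 11,534 + 1,009,535 + 208,996 + 833,332 = 2,071,568 (under)
Feb 2029–Jun 2029: 11,534 + 1,009,535 + 208,996 + 833,332 + 8,247 = 2,071,644 (under)
No window exceeds 3,170,000.

No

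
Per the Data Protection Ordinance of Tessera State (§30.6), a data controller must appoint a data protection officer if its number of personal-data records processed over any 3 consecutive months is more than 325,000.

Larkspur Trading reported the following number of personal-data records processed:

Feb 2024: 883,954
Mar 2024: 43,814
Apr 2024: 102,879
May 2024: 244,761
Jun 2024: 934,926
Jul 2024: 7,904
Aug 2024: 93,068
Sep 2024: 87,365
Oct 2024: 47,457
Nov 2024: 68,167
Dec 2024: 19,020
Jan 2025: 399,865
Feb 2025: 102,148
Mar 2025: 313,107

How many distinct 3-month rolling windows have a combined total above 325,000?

8

Feb 2024–Apr 2024: 883,954 + 43,814 + 102,879 = 1,030,647 (over)
Mar 2024–May 2024: 43,814 + 102,879 + 244,761 = 391,454 (over)
Apr 2024–Jun 2024: 102,879 + 244,761 + 934,926 = 1,282,566 (over)
May 2024–Jul 2024: 244,761 + 934,926 + 7,904 = 1,187,591 (over)
Jun 2024–Aug 2024: 934,926 + 7,904 + 93,068 = 1,035,898 (over)
Jul 2024–Sep 2024: 7,904 + 93,068 + 87,365 = 188,337 (under)
Aug 2024–Oct 2024: 93,068 + 87,365 + 47,457 = 227,890 (under)
Sep 2024–Nov 2024: 87,365 + 47,457 + 68,167 = 202,989 (under)
Oct 2024–Dec 2024: 47,457 + 68,167 + 19,020 = 134,644 (under)
Nov 2024–Jan 2025: 68,167 + 19,020 + 399,865 = 487,052 (over)
Dec 2024–Feb 2025: 19,020 + 399,865 + 102,148 = 521,033 (over)
Jan 2025–Mar 2025: 399,865 + 102,148 + 313,107 = 815,120 (over)
8 windows exceed the threshold.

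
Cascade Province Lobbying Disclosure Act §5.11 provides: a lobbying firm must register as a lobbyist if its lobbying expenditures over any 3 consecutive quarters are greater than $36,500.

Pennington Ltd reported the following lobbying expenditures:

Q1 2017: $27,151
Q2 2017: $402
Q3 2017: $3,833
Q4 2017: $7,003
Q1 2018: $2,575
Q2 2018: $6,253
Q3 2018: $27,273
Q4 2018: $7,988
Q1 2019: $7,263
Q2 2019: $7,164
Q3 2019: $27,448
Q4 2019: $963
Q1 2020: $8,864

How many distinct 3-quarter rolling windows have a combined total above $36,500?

Q1 2017–Q3 2017: $27,151 + $402 + $3,833 = $31,386 (under)
Q2 2017–Q4 2017: $402 + $3,833 + $7,003 = $11,238 (under)
Q3 2017–Q1 2018: $3,833 + $7,003 + $2,575 = $13,411 (under)
Q4 2017–Q2 2018: $7,003 + $2,575 + $6,253 = $15,831 (under)
Q1 2018–Q3 2018: $2,575 + $6,253 + $27,273 = $36,101 (under)
Q2 2018–Q4 2018: $6,253 + $27,273 + $7,988 = $41,514 (over)
Q3 2018–Q1 2019: $27,273 + $7,988 + $7,263 = $42,524 (over)
Q4 2018–Q2 2019: $7,988 + $7,263 + $7,164 = $22,415 (under)
Q1 2019–Q3 2019: $7,263 + $7,164 + $27,448 = $41,875 (over)
Q2 2019–Q4 2019: $7,164 + $27,448 + $963 = $35,575 (under)
Q3 2019–Q1 2020: $27,448 + $963 + $8,864 = $37,275 (over)
4 windows exceed the threshold.

4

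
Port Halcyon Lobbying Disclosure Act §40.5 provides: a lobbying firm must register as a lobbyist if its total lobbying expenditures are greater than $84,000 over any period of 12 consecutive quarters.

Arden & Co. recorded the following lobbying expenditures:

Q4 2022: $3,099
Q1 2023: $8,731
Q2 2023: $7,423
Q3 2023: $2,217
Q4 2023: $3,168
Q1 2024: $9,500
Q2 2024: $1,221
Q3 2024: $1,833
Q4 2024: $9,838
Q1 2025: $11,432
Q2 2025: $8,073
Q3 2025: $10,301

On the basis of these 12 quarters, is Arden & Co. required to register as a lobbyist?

Total lobbying expenditures: $3,099 + $8,731 + $7,423 + $2,217 + $3,168 + $9,500 + $1,221 + $1,833 + $9,838 + $11,432 + $8,073 + $10,301 = $76,836.
$76,836 ≤ $84,000, so the threshold is not exceeded.

No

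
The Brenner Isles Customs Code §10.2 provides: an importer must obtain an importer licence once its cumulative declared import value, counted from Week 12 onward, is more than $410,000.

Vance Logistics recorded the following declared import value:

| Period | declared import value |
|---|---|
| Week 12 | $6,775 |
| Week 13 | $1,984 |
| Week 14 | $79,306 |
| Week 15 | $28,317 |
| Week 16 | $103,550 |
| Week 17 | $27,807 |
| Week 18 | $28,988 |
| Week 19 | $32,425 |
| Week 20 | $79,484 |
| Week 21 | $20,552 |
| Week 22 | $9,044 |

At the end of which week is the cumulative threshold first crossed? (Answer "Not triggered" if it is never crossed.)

Through Week 12: $6,775
Through Week 13: $8,759
Through Week 14: $88,065
Through Week 15: $116,382
Through Week 16: $219,932
Through Week 17: $247,739
Through Week 18: $276,727
Through Week 19: $309,152
Through Week 20: $388,636
Through Week 21: $409,188
Through Week 22: $418,232 ← exceeds threshold

Week 22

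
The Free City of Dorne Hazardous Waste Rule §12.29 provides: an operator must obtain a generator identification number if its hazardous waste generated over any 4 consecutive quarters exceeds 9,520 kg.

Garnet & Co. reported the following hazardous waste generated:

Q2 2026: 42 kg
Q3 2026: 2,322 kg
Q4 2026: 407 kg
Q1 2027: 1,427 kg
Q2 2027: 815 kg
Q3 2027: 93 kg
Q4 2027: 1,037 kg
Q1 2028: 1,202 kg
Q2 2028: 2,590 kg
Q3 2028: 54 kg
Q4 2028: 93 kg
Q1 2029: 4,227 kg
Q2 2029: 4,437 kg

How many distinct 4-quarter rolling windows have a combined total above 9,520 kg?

0

Q2 2026–Q1 2027: 42 kg + 2,322 kg + 407 kg + 1,427 kg = 4,198 kg (under)
Q3 2026–Q2 2027: 2,322 kg + 407 kg + 1,427 kg + 815 kg = 4,971 kg (under)
Q4 2026–Q3 2027: 407 kg + 1,427 kg + 815 kg + 93 kg = 2,742 kg (under)
Q1 2027–Q4 2027: 1,427 kg + 815 kg + 93 kg + 1,037 kg = 3,372 kg (under)
Q2 2027–Q1 2028: 815 kg + 93 kg + 1,037 kg + 1,202 kg = 3,147 kg (under)
Q3 2027–Q2 2028: 93 kg + 1,037 kg + 1,202 kg + 2,590 kg = 4,922 kg (under)
Q4 2027–Q3 2028: 1,037 kg + 1,202 kg + 2,590 kg + 54 kg = 4,883 kg (under)
Q1 2028–Q4 2028: 1,202 kg + 2,590 kg + 54 kg + 93 kg = 3,939 kg (under)
Q2 2028–Q1 2029: 2,590 kg + 54 kg + 93 kg + 4,227 kg = 6,964 kg (under)
Q3 2028–Q2 2029: 54 kg + 93 kg + 4,227 kg + 4,437 kg = 8,811 kg (under)
0 windows exceed the threshold.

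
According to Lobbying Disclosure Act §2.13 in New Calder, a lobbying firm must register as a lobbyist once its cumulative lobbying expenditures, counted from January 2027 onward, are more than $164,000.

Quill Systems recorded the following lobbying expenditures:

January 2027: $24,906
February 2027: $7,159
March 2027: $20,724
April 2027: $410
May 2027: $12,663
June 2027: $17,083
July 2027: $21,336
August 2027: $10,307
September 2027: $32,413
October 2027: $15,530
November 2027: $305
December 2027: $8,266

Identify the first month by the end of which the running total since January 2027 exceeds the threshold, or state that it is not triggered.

December 2027

Through January 2027: $24,906
Through February 2027: $32,065
Through March 2027: $52,789
Through April 2027: $53,199
Through May 2027: $65,862
Through June 2027: $82,945
Through July 2027: $104,281
Through August 2027: $114,588
Through September 2027: $147,001
Through October 2027: $162,531
Through November 2027: $162,836
Through December 2027: $171,102 ← exceeds threshold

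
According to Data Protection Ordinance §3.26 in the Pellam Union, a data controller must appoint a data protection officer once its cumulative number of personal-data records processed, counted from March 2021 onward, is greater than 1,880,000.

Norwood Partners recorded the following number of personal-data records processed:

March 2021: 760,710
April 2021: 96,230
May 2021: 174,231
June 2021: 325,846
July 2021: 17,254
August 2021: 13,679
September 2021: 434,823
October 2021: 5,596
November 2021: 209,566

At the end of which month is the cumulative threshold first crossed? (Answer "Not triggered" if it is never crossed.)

Through March 2021: 760,710
Through April 2021: 856,940
Through May 2021: 1,031,171
Through June 2021: 1,357,017
Through July 2021: 1,374,271
Through August 2021: 1,387,950
Through September 2021: 1,822,773
Through October 2021: 1,828,369
Through November 2021: 2,037,935 ← exceeds threshold

November 2021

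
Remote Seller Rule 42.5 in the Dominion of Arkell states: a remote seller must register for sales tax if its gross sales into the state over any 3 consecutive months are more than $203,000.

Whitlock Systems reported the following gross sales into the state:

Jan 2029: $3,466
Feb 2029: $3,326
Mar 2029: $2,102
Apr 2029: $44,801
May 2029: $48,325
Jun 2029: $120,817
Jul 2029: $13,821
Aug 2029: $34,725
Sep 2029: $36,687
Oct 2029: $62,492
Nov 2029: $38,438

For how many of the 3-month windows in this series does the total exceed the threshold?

Jan 2029–Mar 2029: $3,466 + $3,326 + $2,102 = $8,894 (under)
Feb 2029–Apr 2029: $3,326 + $2,102 + $44,801 = $50,229 (under)
Mar 2029–May 2029: $2,102 + $44,801 + $48,325 = $95,228 (under)
Apr 2029–Jun 2029: $44,801 + $48,325 + $120,817 = $213,943 (over)
May 2029–Jul 2029: $48,325 + $120,817 + $13,821 = $182,963 (under)
Jun 2029–Aug 2029: $120,817 + $13,821 + $34,725 = $169,363 (under)
Jul 2029–Sep 2029: $13,821 + $34,725 + $36,687 = $85,233 (under)
Aug 2029–Oct 2029: $34,725 + $36,687 + $62,492 = $133,904 (under)
Sep 2029–Nov 2029: $36,687 + $62,492 + $38,438 = $137,617 (under)
1 window exceeds the threshold.

1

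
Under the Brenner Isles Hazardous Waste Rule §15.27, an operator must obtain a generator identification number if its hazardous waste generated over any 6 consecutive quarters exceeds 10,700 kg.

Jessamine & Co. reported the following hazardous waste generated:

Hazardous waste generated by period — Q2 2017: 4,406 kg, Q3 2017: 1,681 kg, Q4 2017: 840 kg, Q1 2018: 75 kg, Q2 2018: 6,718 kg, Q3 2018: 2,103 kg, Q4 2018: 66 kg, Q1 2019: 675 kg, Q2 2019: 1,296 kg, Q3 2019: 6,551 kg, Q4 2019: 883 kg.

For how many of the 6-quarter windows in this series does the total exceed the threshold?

5

Q2 2017–Q3 2018: 4,406 kg + 1,681 kg + 840 kg + 75 kg + 6,718 kg + 2,103 kg = 15,823 kg (over)
Q3 2017–Q4 2018: 1,681 kg + 840 kg + 75 kg + 6,718 kg + 2,103 kg + 66 kg = 11,483 kg (over)
Q4 2017–Q1 2019: 840 kg + 75 kg + 6,718 kg + 2,103 kg + 66 kg + 675 kg = 10,477 kg (under)
Q1 2018–Q2 2019: 75 kg + 6,718 kg + 2,103 kg + 66 kg + 675 kg + 1,296 kg = 10,933 kg (over)
Q2 2018–Q3 2019: 6,718 kg + 2,103 kg + 66 kg + 675 kg + 1,296 kg + 6,551 kg = 17,409 kg (over)
Q3 2018–Q4 2019: 2,103 kg + 66 kg + 675 kg + 1,296 kg + 6,551 kg + 883 kg = 11,574 kg (over)
5 windows exceed the threshold.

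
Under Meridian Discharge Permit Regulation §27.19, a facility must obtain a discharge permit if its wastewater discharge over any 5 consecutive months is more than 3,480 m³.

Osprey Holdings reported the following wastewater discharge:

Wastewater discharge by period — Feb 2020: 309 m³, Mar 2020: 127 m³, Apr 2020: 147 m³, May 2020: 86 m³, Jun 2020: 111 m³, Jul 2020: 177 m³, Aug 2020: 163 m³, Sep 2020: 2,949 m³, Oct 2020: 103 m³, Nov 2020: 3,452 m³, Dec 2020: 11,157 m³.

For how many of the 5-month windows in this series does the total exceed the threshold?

4

Feb 2020–Jun 2020: 309 m³ + 127 m³ + 147 m³ + 86 m³ + 111 m³ = 780 m³ (under)
Mar 2020–Jul 2020: 127 m³ + 147 m³ + 86 m³ + 111 m³ + 177 m³ = 648 m³ (under)
Apr 2020–Aug 2020: 147 m³ + 86 m³ + 111 m³ + 177 m³ + 163 m³ = 684 m³ (under)
May 2020–Sep 2020: 86 m³ + 111 m³ + 177 m³ + 163 m³ + 2,949 m³ = 3,486 m³ (over)
Jun 2020–Oct 2020: 111 m³ + 177 m³ + 163 m³ + 2,949 m³ + 103 m³ = 3,503 m³ (over)
Jul 2020–Nov 2020: 177 m³ + 163 m³ + 2,949 m³ + 103 m³ + 3,452 m³ = 6,844 m³ (over)
Aug 2020–Dec 2020: 163 m³ + 2,949 m³ + 103 m³ + 3,452 m³ + 11,157 m³ = 17,824 m³ (over)
4 windows exceed the threshold.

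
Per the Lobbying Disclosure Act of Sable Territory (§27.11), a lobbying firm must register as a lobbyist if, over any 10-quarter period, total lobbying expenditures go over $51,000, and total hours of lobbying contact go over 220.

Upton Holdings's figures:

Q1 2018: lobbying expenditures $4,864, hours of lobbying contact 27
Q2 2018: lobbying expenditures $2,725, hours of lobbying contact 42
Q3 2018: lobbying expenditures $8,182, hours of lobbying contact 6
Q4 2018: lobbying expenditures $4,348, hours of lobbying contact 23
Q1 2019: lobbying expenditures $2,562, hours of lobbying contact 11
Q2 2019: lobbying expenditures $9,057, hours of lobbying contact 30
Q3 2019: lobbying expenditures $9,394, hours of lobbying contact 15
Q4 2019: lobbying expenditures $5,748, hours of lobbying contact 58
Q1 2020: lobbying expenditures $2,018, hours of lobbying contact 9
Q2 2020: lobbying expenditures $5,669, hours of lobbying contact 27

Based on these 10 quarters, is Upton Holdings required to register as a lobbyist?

Yes

Total lobbying expenditures: $4,864 + $2,725 + $8,182 + $4,348 + $2,562 + $9,057 + $9,394 + $5,748 + $2,018 + $5,669 = $54,567 (> $51,000).
Total hours of lobbying contact: 27 + 42 + 6 + 23 + 11 + 30 + 15 + 58 + 9 + 27 = 248 (> 220).
The test is 'and': both thresholds are exceeded.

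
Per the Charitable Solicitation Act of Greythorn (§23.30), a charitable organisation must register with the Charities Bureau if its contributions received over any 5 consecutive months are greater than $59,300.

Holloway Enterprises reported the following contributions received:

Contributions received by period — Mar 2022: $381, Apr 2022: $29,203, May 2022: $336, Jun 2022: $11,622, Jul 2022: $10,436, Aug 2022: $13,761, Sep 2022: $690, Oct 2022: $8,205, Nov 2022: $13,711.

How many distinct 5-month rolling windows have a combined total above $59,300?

1

Mar 2022–Jul 2022: $381 + $29,203 + $336 + $11,622 + $10,436 = $51,978 (under)
Apr 2022–Aug 2022: $29,203 + $336 + $11,622 + $10,436 + $13,761 = $65,358 (over)
May 2022–Sep 2022: $336 + $11,622 + $10,436 + $13,761 + $690 = $36,845 (under)
Jun 2022–Oct 2022: $11,622 + $10,436 + $13,761 + $690 + $8,205 = $44,714 (under)
Jul 2022–Nov 2022: $10,436 + $13,761 + $690 + $8,205 + $13,711 = $46,803 (under)
1 window exceeds the threshold.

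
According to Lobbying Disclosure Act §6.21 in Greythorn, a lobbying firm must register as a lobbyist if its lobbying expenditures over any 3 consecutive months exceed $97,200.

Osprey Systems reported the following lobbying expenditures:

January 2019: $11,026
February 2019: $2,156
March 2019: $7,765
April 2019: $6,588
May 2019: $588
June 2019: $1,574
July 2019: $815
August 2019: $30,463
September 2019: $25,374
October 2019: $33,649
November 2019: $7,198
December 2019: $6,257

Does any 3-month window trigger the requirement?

No

January 2019–March 2019: $11,026 + $2,156 + $7,765 = $20,947 (under)
February 2019–April 2019: $2,156 + $7,765 + $6,588 = $16,509 (under)
March 2019–May 2019: $7,765 + $6,588 + $588 = $14,941 (under)
April 2019–June 2019: $6,588 + $588 + $1,574 = $8,750 (under)
May 2019–July 2019: $588 + $1,574 + $815 = $2,977 (under)
June 2019–August 2019: $1,574 + $815 + $30,463 = $32,852 (under)
July 2019–September 2019: $815 + $30,463 + $25,374 = $56,652 (under)
August 2019–October 2019: $30,463 + $25,374 + $33,649 = $89,486 (under)
September 2019–November 2019: $25,374 + $33,649 + $7,198 = $66,221 (under)
October 2019–December 2019: $33,649 + $7,198 + $6,257 = $47,104 (under)
No window exceeds $97,200.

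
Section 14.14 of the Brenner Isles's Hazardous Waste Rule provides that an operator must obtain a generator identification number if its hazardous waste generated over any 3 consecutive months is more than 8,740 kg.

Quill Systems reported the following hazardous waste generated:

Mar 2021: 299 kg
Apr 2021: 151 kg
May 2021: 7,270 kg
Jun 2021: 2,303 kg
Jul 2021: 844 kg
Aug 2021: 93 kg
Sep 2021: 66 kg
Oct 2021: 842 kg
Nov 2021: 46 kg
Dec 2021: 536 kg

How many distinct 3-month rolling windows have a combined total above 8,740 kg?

2

Mar 2021–May 2021: 299 kg + 151 kg + 7,270 kg = 7,720 kg (under)
Apr 2021–Jun 2021: 151 kg + 7,270 kg + 2,303 kg = 9,724 kg (over)
May 2021–Jul 2021: 7,270 kg + 2,303 kg + 844 kg = 10,417 kg (over)
Jun 2021–Aug 2021: 2,303 kg + 844 kg + 93 kg = 3,240 kg (under)
Jul 2021–Sep 2021: 844 kg + 93 kg + 66 kg = 1,003 kg (under)
Aug 2021–Oct 2021: 93 kg + 66 kg + 842 kg = 1,001 kg (under)
Sep 2021–Nov 2021: 66 kg + 842 kg + 46 kg = 954 kg (under)
Oct 2021–Dec 2021: 842 kg + 46 kg + 536 kg = 1,424 kg (under)
2 windows exceed the threshold.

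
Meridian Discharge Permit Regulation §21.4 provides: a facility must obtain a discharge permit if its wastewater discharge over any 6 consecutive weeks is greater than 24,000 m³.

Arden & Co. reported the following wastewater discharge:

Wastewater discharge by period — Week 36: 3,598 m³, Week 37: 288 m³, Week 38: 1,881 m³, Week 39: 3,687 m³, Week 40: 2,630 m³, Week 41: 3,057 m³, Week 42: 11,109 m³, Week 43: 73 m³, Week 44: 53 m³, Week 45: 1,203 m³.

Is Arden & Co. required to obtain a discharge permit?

No

Week 36–Week 41: 3,598 m³ + 288 m³ + 1,881 m³ + 3,687 m³ + 2,630 m³ + 3,057 m³ = 15,141 m³ (under)
Week 37–Week 42: 288 m³ + 1,881 m³ + 3,687 m³ + 2,630 m³ + 3,057 m³ + 11,109 m³ = 22,652 m³ (under)
Week 38–Week 43: 1,881 m³ + 3,687 m³ + 2,630 m³ + 3,057 m³ + 11,109 m³ + 73 m³ = 22,437 m³ (under)
Week 39–Week 44: 3,687 m³ + 2,630 m³ + 3,057 m³ + 11,109 m³ + 73 m³ + 53 m³ = 20,609 m³ (under)
Week 40–Week 45: 2,630 m³ + 3,057 m³ + 11,109 m³ + 73 m³ + 53 m³ + 1,203 m³ = 18,125 m³ (under)
No window exceeds 24,000 m³.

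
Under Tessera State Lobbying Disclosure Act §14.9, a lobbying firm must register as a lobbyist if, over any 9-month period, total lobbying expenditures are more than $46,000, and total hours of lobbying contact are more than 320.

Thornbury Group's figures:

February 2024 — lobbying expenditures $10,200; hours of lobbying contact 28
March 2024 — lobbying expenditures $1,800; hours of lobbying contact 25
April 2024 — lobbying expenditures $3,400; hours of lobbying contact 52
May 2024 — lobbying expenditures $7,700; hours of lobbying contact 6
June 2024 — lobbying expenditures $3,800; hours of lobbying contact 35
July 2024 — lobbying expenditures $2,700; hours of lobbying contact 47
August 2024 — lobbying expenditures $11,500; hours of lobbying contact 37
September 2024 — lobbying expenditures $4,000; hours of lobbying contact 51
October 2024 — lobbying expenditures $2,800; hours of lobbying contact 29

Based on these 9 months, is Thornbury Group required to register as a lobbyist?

Total lobbying expenditures: $10,200 + $1,800 + $3,400 + $7,700 + $3,800 + $2,700 + $11,500 + $4,000 + $2,800 = $47,900 (> $46,000).
Total hours of lobbying contact: 28 + 25 + 52 + 6 + 35 + 47 + 37 + 51 + 29 = 310 (≤ 320).
The test is 'and': the rule requires both, and at least one is not exceeded.

No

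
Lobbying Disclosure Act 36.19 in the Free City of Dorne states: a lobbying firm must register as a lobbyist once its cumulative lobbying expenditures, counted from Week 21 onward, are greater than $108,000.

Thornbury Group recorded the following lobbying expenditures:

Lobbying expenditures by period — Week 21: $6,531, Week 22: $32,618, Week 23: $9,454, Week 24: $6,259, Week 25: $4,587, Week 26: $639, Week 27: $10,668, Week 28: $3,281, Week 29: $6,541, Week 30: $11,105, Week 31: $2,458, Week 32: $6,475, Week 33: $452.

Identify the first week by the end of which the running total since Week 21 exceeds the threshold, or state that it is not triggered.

Not triggered

Through Week 21: $6,531
Through Week 22: $39,149
Through Week 23: $48,603
Through Week 24: $54,862
Through Week 25: $59,449
Through Week 26: $60,088
Through Week 27: $70,756
Through Week 28: $74,037
Through Week 29: $80,578
Through Week 30: $91,683
Through Week 31: $94,141
Through Week 32: $100,616
Through Week 33: $101,068
Final cumulative total $101,068 ≤ $108,000; the threshold is never exceeded.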